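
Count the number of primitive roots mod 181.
Number of primitive roots mod 181 = φ(180) = 48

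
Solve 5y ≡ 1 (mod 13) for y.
8

Using Extended Euclidean Algorithm:
gcd(5, 13) = 1
Bezout coefficients: 5 × -5 + 13 × 2 = 1
So 5 × -5 ≡ 1 (mod 13)
The inverse is -5 mod 13 = 8
Verification: 5 × 8 = 40 = 3 × 13 + 1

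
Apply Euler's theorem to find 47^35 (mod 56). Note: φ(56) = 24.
By Euler: 47^{24} ≡ 1 (mod 56) since gcd(47, 56) = 1. 35 = 1×24 + 11. So 47^{35} ≡ 47^{11} ≡ 31 (mod 56)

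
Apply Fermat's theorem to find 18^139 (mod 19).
By Fermat: 18^{18} ≡ 1 (mod 19). 139 = 7×18 + 13. So 18^{139} ≡ 18^{13} ≡ 18 (mod 19)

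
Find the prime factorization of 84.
2^2 × 3 × 7

Divide by primes starting from smallest:
84 ÷ 2 = 42
42 ÷ 2 = 21
21 ÷ 3 = 7
7 ÷ 7 = 1

84 = 2^2 × 3 × 7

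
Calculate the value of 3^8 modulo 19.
8 = 8 (binary 1000). Repeated squaring mod 19: 3^1 ≡ 3; 3^2 ≡ 3² = 9 ≡ 9; 3^4 ≡ 9² = 81 ≡ 5; 3^8 ≡ 5² = 25 ≡ 6. So 3^8 ≡ 6 (mod 19).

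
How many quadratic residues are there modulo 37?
For prime 37, there are (p-1)/2 = (37-1)/2 = 18 quadratic residues (excluding 0).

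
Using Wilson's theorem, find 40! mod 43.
(42)! = (40)! × (41) × (42) ≡ -1 (mod 43). So (40)! ≡ -1 × [(42)(41)]^(-1) ≡ 21 (mod 43)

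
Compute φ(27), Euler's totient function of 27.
18

Prime factorization: 27 = 3^3
Using the formula φ(n) = n × Π(1 - 1/p) for each prime factor p:
φ(27) = 27 × (1 - 1/3)
φ(27) = 18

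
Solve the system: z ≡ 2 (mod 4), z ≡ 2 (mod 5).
M = 4 × 5 = 20. M₁ = 5, y₁ ≡ 1 (mod 4). M₂ = 4, y₂ ≡ 4 (mod 5). z = 2×5×1 + 2×4×4 ≡ 2 (mod 20)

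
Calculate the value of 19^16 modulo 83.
Using repeated squaring. 16 = 16 (binary 10000). Repeated squaring mod 83: 19^1 ≡ 19; 19^2 ≡ 19² = 361 ≡ 29; 19^4 ≡ 29² = 841 ≡ 11; 19^8 ≡ 11² = 121 ≡ 38; 19^16 ≡ 38² = 1444 ≡ 33. So 19^16 ≡ 33 (mod 83).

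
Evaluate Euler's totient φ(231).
120

Prime factorization: 231 = 3 × 7 × 11
Using the formula φ(n) = n × Π(1 - 1/p) for each prime factor p:
φ(231) = 231 × (1 - 1/3) × (1 - 1/7) × (1 - 1/11)
φ(231) = 120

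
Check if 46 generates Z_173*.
p - 1 = 172 has prime divisors 2, 43. Check 46^(172/q) mod 173 for each: 46^(172/2) = 46^86 ≡ 172, 46^(172/43) = 46^4 ≡ 43 (mod 173). None of these is 1, so 46 has order 172 = φ(173), so it is a primitive root mod 173.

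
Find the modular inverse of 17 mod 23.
17^(-1) ≡ 19 (mod 23). Verification: 17 × 19 = 323 ≡ 1 (mod 23)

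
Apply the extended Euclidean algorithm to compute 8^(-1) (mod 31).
Extended GCD: 8(4) + 31(-1) = 1. So 8^(-1) ≡ 4 ≡ 4 (mod 31). Verify: 8 × 4 = 32 ≡ 1 (mod 31)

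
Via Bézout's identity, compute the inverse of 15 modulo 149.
Extended GCD: 15(10) + 149(-1) = 1. So 15^(-1) ≡ 10 ≡ 10 (mod 149). Verify: 15 × 10 = 150 ≡ 1 (mod 149)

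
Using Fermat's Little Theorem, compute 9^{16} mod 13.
9

By Fermat's Little Theorem, a^(p-1) ≡ 1 (mod p) for prime p and gcd(a, p) = 1
Here p = 13, so 9^12 ≡ 1 (mod 13)
We can reduce the exponent: 16 mod 12 = 4
So 9^16 ≡ 9^4 (mod 13)
Computing: 9^4 mod 13 = 9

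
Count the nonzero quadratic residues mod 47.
For prime 47, there are (p-1)/2 = (47-1)/2 = 23 quadratic residues (excluding 0).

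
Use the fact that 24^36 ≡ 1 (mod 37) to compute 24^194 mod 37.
By Fermat: 24^{36} ≡ 1 (mod 37). 194 = 5×36 + 14. So 24^{194} ≡ 24^{14} ≡ 25 (mod 37)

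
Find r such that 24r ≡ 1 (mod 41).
24^(-1) ≡ 12 (mod 41). Verification: 24 × 12 = 288 ≡ 1 (mod 41)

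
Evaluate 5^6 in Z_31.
6 = 4 + 2 (binary 110). Repeated squaring mod 31: 5^1 ≡ 5; 5^2 ≡ 5² = 25 ≡ 25; 5^4 ≡ 25² = 625 ≡ 5. Multiply: 5^6 = 5^4 × 5^2 ≡ 5 × 25 (mod 31): 5 × 25 = 125 ≡ 1. So 5^6 ≡ 1 (mod 31).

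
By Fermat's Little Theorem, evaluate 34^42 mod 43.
By Fermat's Little Theorem, 34^{42} ≡ 1 (mod 43) since 43 is prime and gcd(34, 43) = 1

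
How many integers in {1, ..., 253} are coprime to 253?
220

Prime factorization: 253 = 11 × 23
Using the formula φ(n) = n × Π(1 - 1/p) for each prime factor p:
φ(253) = 253 × (1 - 1/11) × (1 - 1/23)
φ(253) = 220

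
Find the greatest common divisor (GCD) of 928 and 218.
2

Using the Euclidean algorithm:
928 = 4 × 218 + 56
218 = 3 × 56 + 50
56 = 1 × 50 + 6
50 = 8 × 6 + 2
6 = 3 × 2 + 0

GCD(928, 218) = 2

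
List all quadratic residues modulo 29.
QRs mod 29: {1, 4, 5, 6, 7, 9, 13, 16, 20, 22, 23, 24, 25, 28}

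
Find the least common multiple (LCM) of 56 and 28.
56

First find GCD(56, 28) using the Euclidean algorithm:
56 = 2 × 28 + 0
GCD(56, 28) = 28

LCM formula: LCM(a, b) = (a × b) / GCD(a, b)
LCM(56, 28) = (56 × 28) / 28
LCM(56, 28) = 1568 / 28
LCM(56, 28) = 56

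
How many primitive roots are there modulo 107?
52

The number of primitive roots modulo p is φ(p-1) = φ(106)
φ(106) = 52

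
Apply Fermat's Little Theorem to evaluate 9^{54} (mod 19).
1

By Fermat's Little Theorem, a^(p-1) ≡ 1 (mod p) for prime p and gcd(a, p) = 1
Here p = 19, so 9^18 ≡ 1 (mod 19)
We can reduce the exponent: 54 mod 18 = 0
So 9^54 ≡ 9^0 (mod 19)
Computing: 9^0 mod 19 = 1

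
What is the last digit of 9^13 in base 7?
Using Fermat: 9^{6} ≡ 1 (mod 7). 13 ≡ 1 (mod 6). So 9^{13} ≡ 9^{1} ≡ 2 (mod 7)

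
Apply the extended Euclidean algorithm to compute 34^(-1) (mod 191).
Extended GCD: 34(-73) + 191(13) = 1. So 34^(-1) ≡ 118 ≡ 118 (mod 191). Verify: 34 × 118 = 4012 ≡ 1 (mod 191)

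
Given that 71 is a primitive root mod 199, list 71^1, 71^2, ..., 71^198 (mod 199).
g^1, g^2, ..., g^{198} mod 199: {71, 66, 109, 177, 30, 140, 189, 86, 136, 104, 21, 98, 192, 100, 135, 33, 154, 188, 15, 70, 194, 43, 68, 52, 110, 49, 96, 50, 167, 116, 77, 94, 107, 35, 97, 121, 34, 26, 55, 124, 48, 25, 183, 58, 138, 47, 153, 117, 148, 160, 17, 13, 127, 62, 24, 112, 191, 29, 69, 123, 176, 158, 74, 80, 108, 106, 163, 31, 12, 56, 195, 114, 134, 161, 88, 79, 37, 40, 54, 53, 181, 115, 6, 28, 197, 57, 67, 180, 44, 139, 118, 20, 27, 126, 190, 157, 3, 14, 198, 128, 133, 90, 22, 169, 59, 10, 113, 63, 95, 178, 101, 7, 99, 64, 166, 45, 11, 184, 129, 5, 156, 131, 147, 89, 150, 103, 149, 32, 83, 122, 105, 92, 164, 102, 78, 165, 173, 144, 75, 151, 174, 16, 141, 61, 152, 46, 82, 51, 39, 182, 186, 72, 137, 175, 87, 8, 170, 130, 76, 23, 41, 125, 119, 91, 93, 36, 168, 187, 143, 4, 85, 65, 38, 111, 120, 162, 159, 145, 146, 18, 84, 193, 171, 2, 142, 132, 19, 155, 60, 81, 179, 172, 73, 9, 42, 196, 185, 1}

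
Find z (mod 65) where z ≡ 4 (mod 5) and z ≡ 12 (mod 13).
M = 5 × 13 = 65. M₁ = 13, y₁ ≡ 2 (mod 5). M₂ = 5, y₂ ≡ 8 (mod 13). z = 4×13×2 + 12×5×8 ≡ 64 (mod 65)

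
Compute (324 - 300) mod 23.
1

(324 - 300) = 24
24 mod 23 = 1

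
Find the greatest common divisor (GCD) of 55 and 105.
5

Using the Euclidean algorithm:
55 = 0 × 105 + 55
105 = 1 × 55 + 50
55 = 1 × 50 + 5
50 = 10 × 5 + 0

GCD(55, 105) = 5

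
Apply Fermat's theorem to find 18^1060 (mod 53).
By Fermat: 18^{52} ≡ 1 (mod 53). 1060 ≡ 20 (mod 52). So 18^{1060} ≡ 18^{20} ≡ 13 (mod 53)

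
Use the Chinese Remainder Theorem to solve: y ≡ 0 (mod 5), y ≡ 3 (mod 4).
M = 5 × 4 = 20. M₁ = 4, y₁ ≡ 4 (mod 5). M₂ = 5, y₂ ≡ 1 (mod 4). y = 0×4×4 + 3×5×1 ≡ 15 (mod 20)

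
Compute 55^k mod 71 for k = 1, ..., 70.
g^1, g^2, ..., g^{70} mod 71: {55, 43, 22, 3, 23, 58, 66, 9, 69, 32, 56, 27, 65, 25, 26, 10, 53, 4, 7, 30, 17, 12, 21, 19, 51, 36, 63, 57, 11, 37, 47, 29, 33, 40, 70, 16, 28, 49, 68, 48, 13, 5, 62, 2, 39, 15, 44, 6, 46, 45, 61, 18, 67, 64, 41, 54, 59, 50, 52, 20, 35, 8, 14, 60, 34, 24, 42, 38, 31, 1}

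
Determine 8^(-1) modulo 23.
8^(-1) ≡ 3 (mod 23). Verification: 8 × 3 = 24 ≡ 1 (mod 23)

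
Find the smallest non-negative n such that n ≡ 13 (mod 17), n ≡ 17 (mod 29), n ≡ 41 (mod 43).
19563

Using the Chinese Remainder Theorem:
M = product of moduli = 21199
For equation 1: M_1 = 1247, 1247 ≡ 6 (mod 17), inverse of 1247 mod 17 is 3 (check: 6 × 3 = 18 ≡ 1 (mod 17))
For equation 2: M_2 = 731, 731 ≡ 6 (mod 29), inverse of 731 mod 29 is 5 (check: 6 × 5 = 30 ≡ 1 (mod 29))
For equation 3: M_3 = 493, 493 ≡ 20 (mod 43), inverse of 493 mod 43 is 28 (check: 20 × 28 = 560 ≡ 1 (mod 43))
Combine: n ≡ Σ r_i×M_i×(M_i⁻¹ mod m_i) = 13×1247×3 + 17×731×5 + 41×493×28 = 48633 + 62135 + 565964 = 676732
676732 mod 21199 = 19563
n ≡ 19563 (mod 21199)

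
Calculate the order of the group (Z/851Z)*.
792

Prime factorization: 851 = 23 × 37
Using the formula φ(n) = n × Π(1 - 1/p) for each prime factor p:
φ(851) = 851 × (1 - 1/23) × (1 - 1/37)
φ(851) = 792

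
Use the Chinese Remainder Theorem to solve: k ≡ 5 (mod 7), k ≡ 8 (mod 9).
M = 7 × 9 = 63. M₁ = 9, y₁ ≡ 4 (mod 7). M₂ = 7, y₂ ≡ 4 (mod 9). k = 5×9×4 + 8×7×4 ≡ 26 (mod 63)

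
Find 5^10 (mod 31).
10 = 8 + 2 (binary 1010). Repeated squaring mod 31: 5^1 ≡ 5; 5^2 ≡ 5² = 25 ≡ 25; 5^4 ≡ 25² = 625 ≡ 5; 5^8 ≡ 5² = 25 ≡ 25. Multiply: 5^10 = 5^8 × 5^2 ≡ 25 × 25 (mod 31): 25 × 25 = 625 ≡ 5. So 5^10 ≡ 5 (mod 31).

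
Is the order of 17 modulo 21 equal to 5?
No, the actual order is 6, not 5.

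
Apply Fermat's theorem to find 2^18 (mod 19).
By Fermat's Little Theorem, 2^{18} ≡ 1 (mod 19) since 19 is prime and gcd(2, 19) = 1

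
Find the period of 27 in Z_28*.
Powers of 27 mod 28: 27^1≡27, 27^2≡1. Order = 2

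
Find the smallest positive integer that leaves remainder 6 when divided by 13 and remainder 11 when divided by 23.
M = 13 × 23 = 299. M₁ = 23, y₁ ≡ 4 (mod 13). M₂ = 13, y₂ ≡ 16 (mod 23). n = 6×23×4 + 11×13×16 ≡ 149 (mod 299). The smallest positive such number is 149.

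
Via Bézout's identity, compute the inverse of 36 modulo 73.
Extended GCD: 36(-2) + 73(1) = 1. So 36^(-1) ≡ 71 ≡ 71 (mod 73). Verify: 36 × 71 = 2556 ≡ 1 (mod 73)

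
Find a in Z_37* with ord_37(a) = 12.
8 has order 12 mod 37 since 8^{12} ≡ 1 (mod 37) and no smaller power works.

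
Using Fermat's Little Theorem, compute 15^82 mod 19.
By Fermat: 15^{18} ≡ 1 (mod 19). 82 = 4×18 + 10. So 15^{82} ≡ 15^{10} ≡ 4 (mod 19)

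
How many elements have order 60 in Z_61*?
Number of primitive roots mod 61 = φ(60) = 16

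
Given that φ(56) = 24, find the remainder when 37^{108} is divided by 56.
By Euler: 37^{24} ≡ 1 (mod 56) since gcd(37, 56) = 1. 108 = 4×24 + 12. So 37^{108} ≡ 37^{12} ≡ 1 (mod 56)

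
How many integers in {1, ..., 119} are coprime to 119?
96

Prime factorization: 119 = 7 × 17
Using the formula φ(n) = n × Π(1 - 1/p) for each prime factor p:
φ(119) = 119 × (1 - 1/7) × (1 - 1/17)
φ(119) = 96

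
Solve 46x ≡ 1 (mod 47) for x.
46

Using Extended Euclidean Algorithm:
gcd(46, 47) = 1
Bezout coefficients: 46 × -1 + 47 × 1 = 1
So 46 × -1 ≡ 1 (mod 47)
The inverse is -1 mod 47 = 46
Verification: 46 × 46 = 2116 = 45 × 47 + 1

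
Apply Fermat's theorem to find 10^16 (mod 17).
By Fermat's Little Theorem, 10^{16} ≡ 1 (mod 17) since 17 is prime and gcd(10, 17) = 1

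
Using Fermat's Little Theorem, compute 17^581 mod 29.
By Fermat: 17^{28} ≡ 1 (mod 29). 581 ≡ 21 (mod 28). So 17^{581} ≡ 17^{21} ≡ 17 (mod 29)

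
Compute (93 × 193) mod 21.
15

(93 × 193) = 17949
17949 mod 21 = 15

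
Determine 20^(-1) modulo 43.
20^(-1) ≡ 28 (mod 43). Verification: 20 × 28 = 560 ≡ 1 (mod 43)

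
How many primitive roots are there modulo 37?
12

The number of primitive roots modulo p is φ(p-1) = φ(36)
φ(36) = 12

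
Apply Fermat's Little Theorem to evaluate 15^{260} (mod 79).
1

By Fermat's Little Theorem, a^(p-1) ≡ 1 (mod p) for prime p and gcd(a, p) = 1
Here p = 79, so 15^78 ≡ 1 (mod 79)
We can reduce the exponent: 260 mod 78 = 26
So 15^260 ≡ 15^26 (mod 79)
Computing: 15^26 mod 79 = 1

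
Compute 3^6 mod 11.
6 = 4 + 2 (binary 110). Repeated squaring mod 11: 3^1 ≡ 3; 3^2 ≡ 3² = 9 ≡ 9; 3^4 ≡ 9² = 81 ≡ 4. Multiply: 3^6 = 3^4 × 3^2 ≡ 4 × 9 (mod 11): 4 × 9 = 36 ≡ 3. So 3^6 ≡ 3 (mod 11).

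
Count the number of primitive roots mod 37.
Number of primitive roots mod 37 = φ(36) = 12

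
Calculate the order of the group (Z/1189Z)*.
1120

Prime factorization: 1189 = 29 × 41
Using the formula φ(n) = n × Π(1 - 1/p) for each prime factor p:
φ(1189) = 1189 × (1 - 1/29) × (1 - 1/41)
φ(1189) = 1120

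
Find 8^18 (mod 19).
Using Fermat: 8^{18} ≡ 1 (mod 19). 18 ≡ 0 (mod 18). So 8^{18} ≡ 8^{0} ≡ 1 (mod 19)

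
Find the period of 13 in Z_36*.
Powers of 13 mod 36: 13^1≡13, 13^2≡25, 13^3≡1. Order = 3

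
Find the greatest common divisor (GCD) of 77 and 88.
11

Using the Euclidean algorithm:
77 = 0 × 88 + 77
88 = 1 × 77 + 11
77 = 7 × 11 + 0

GCD(77, 88) = 11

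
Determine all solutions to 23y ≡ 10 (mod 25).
20

Since gcd(23, 25) = 1 divides 10, a solution exists.
Multiply both sides by the inverse of 23 mod 25:
  23^(-1) mod 25 = 12
  x ≡ 12 × 10 ≡ 120 ≡ 20 (mod 25)
Verification: 23 × 20 = 460 = 18 × 25 + 10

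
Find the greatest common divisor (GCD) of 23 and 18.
1

Using the Euclidean algorithm:
23 = 1 × 18 + 5
18 = 3 × 5 + 3
5 = 1 × 3 + 2
3 = 1 × 2 + 1
2 = 2 × 1 + 0

GCD(23, 18) = 1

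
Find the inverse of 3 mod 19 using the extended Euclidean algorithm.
Extended GCD: 3(-6) + 19(1) = 1. So 3^(-1) ≡ 13 ≡ 13 (mod 19). Verify: 3 × 13 = 39 ≡ 1 (mod 19)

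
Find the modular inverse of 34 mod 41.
34^(-1) ≡ 35 (mod 41). Verification: 34 × 35 = 1190 ≡ 1 (mod 41)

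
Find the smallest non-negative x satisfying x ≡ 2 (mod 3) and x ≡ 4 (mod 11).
M = 3 × 11 = 33. M₁ = 11, y₁ ≡ 2 (mod 3). M₂ = 3, y₂ ≡ 4 (mod 11). x = 2×11×2 + 4×3×4 ≡ 26 (mod 33)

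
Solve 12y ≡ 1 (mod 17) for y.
10

Using Extended Euclidean Algorithm:
gcd(12, 17) = 1
Bezout coefficients: 12 × -7 + 17 × 5 = 1
So 12 × -7 ≡ 1 (mod 17)
The inverse is -7 mod 17 = 10
Verification: 12 × 10 = 120 = 7 × 17 + 1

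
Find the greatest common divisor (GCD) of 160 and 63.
1

Using the Euclidean algorithm:
160 = 2 × 63 + 34
63 = 1 × 34 + 29
34 = 1 × 29 + 5
29 = 5 × 5 + 4
5 = 1 × 4 + 1
4 = 4 × 1 + 0

GCD(160, 63) = 1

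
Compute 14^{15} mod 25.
24

Using successive squaring:
Binary expansion of 15: 1111
Powers of 14 mod 25 (each is the square of the previous):
  14^1 ≡ 14 (mod 25)
  14^2 ≡ 14² = 196 ≡ 21 (mod 25)
  14^4 ≡ 21² = 441 ≡ 16 (mod 25)
  14^8 ≡ 16² = 256 ≡ 6 (mod 25)
15 = 8 + 4 + 2 + 1, so 14^15 = 14^8 × 14^4 × 14^2 × 14^1 ≡ 6 × 16 × 21 × 14 (mod 25)
Multiplying step by step:
  6 × 16 = 96 ≡ 21 (mod 25)
  21 × 21 = 441 ≡ 16 (mod 25)
  16 × 14 = 224 ≡ 24 (mod 25)
Result: 14^15 ≡ 24 (mod 25)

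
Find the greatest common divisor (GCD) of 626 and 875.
1

Using the Euclidean algorithm:
626 = 0 × 875 + 626
875 = 1 × 626 + 249
626 = 2 × 249 + 128
249 = 1 × 128 + 121
128 = 1 × 121 + 7
121 = 17 × 7 + 2
7 = 3 × 2 + 1
2 = 2 × 1 + 0

GCD(626, 875) = 1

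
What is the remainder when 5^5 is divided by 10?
5 = 4 + 1 (binary 101). Repeated squaring mod 10: 5^1 ≡ 5; 5^2 ≡ 5² = 25 ≡ 5; 5^4 ≡ 5² = 25 ≡ 5. Multiply: 5^5 = 5^4 × 5^1 ≡ 5 × 5 (mod 10): 5 × 5 = 25 ≡ 5. So 5^5 ≡ 5 (mod 10).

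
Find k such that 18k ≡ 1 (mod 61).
18^(-1) ≡ 17 (mod 61). Verification: 18 × 17 = 306 ≡ 1 (mod 61)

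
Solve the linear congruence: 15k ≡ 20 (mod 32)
12

Since gcd(15, 32) = 1 divides 20, a solution exists.
Multiply both sides by the inverse of 15 mod 32:
  15^(-1) mod 32 = 15
  x ≡ 15 × 20 ≡ 300 ≡ 12 (mod 32)
Verification: 15 × 12 = 180 = 5 × 32 + 20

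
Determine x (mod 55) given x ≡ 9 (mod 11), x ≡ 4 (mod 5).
9

Using the Chinese Remainder Theorem:
M = product of moduli = 55
For equation 1: M_1 = 5, 5 ≡ 5 (mod 11), inverse of 5 mod 11 is 9 (check: 5 × 9 = 45 ≡ 1 (mod 11))
For equation 2: M_2 = 11, 11 ≡ 1 (mod 5), inverse of 11 mod 5 is 1 (check: 1 × 1 = 1 ≡ 1 (mod 5))
Combine: x ≡ Σ r_i×M_i×(M_i⁻¹ mod m_i) = 9×5×9 + 4×11×1 = 405 + 44 = 449
449 mod 55 = 9
x ≡ 9 (mod 55)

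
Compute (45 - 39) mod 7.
6

(45 - 39) = 6
6 mod 7 = 6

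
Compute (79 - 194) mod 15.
5

(79 - 194) = -115
-115 mod 15 = 5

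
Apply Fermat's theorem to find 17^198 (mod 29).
By Fermat: 17^{28} ≡ 1 (mod 29). 198 ≡ 2 (mod 28). So 17^{198} ≡ 17^{2} ≡ 28 (mod 29)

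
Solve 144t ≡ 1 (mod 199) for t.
144^(-1) ≡ 123 (mod 199). Verification: 144 × 123 = 17712 ≡ 1 (mod 199)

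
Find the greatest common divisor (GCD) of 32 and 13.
1

Using the Euclidean algorithm:
32 = 2 × 13 + 6
13 = 2 × 6 + 1
6 = 6 × 1 + 0

GCD(32, 13) = 1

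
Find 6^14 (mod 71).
Using repeated squaring. 14 = 8 + 4 + 2 (binary 1110). Repeated squaring mod 71: 6^1 ≡ 6; 6^2 ≡ 6² = 36 ≡ 36; 6^4 ≡ 36² = 1296 ≡ 18; 6^8 ≡ 18² = 324 ≡ 40. Multiply: 6^14 = 6^8 × 6^4 × 6^2 ≡ 40 × 18 × 36 (mod 71): 40 × 18 = 720 ≡ 10; 10 × 36 = 360 ≡ 5. So 6^14 ≡ 5 (mod 71).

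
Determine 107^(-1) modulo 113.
107^(-1) ≡ 94 (mod 113). Verification: 107 × 94 = 10058 ≡ 1 (mod 113)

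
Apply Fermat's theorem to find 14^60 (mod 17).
By Fermat: 14^{16} ≡ 1 (mod 17). 60 = 3×16 + 12. So 14^{60} ≡ 14^{12} ≡ 4 (mod 17)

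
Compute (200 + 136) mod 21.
0

(200 + 136) = 336
336 mod 21 = 0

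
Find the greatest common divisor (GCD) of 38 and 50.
2

Using the Euclidean algorithm:
38 = 0 × 50 + 38
50 = 1 × 38 + 12
38 = 3 × 12 + 2
12 = 6 × 2 + 0

GCD(38, 50) = 2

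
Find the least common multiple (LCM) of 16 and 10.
80

First find GCD(16, 10) using the Euclidean algorithm:
16 = 1 × 10 + 6
10 = 1 × 6 + 4
6 = 1 × 4 + 2
4 = 2 × 2 + 0
GCD(16, 10) = 2

LCM formula: LCM(a, b) = (a × b) / GCD(a, b)
LCM(16, 10) = (16 × 10) / 2
LCM(16, 10) = 160 / 2
LCM(16, 10) = 80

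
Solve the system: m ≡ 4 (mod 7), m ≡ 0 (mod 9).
M = 7 × 9 = 63. M₁ = 9, y₁ ≡ 4 (mod 7). M₂ = 7, y₂ ≡ 4 (mod 9). m = 4×9×4 + 0×7×4 ≡ 18 (mod 63)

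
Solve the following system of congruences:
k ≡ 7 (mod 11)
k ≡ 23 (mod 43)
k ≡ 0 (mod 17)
238

Using the Chinese Remainder Theorem:
M = product of moduli = 8041
For equation 1: M_1 = 731, 731 ≡ 5 (mod 11), inverse of 731 mod 11 is 9 (check: 5 × 9 = 45 ≡ 1 (mod 11))
For equation 2: M_2 = 187, 187 ≡ 15 (mod 43), inverse of 187 mod 43 is 23 (check: 15 × 23 = 345 ≡ 1 (mod 43))
For equation 3: M_3 = 473, 473 ≡ 14 (mod 17), inverse of 473 mod 17 is 11 (check: 14 × 11 = 154 ≡ 1 (mod 17))
Combine: k ≡ Σ r_i×M_i×(M_i⁻¹ mod m_i) = 7×731×9 + 23×187×23 + 0×473×11 = 46053 + 98923 + 0 = 144976
144976 mod 8041 = 238
k ≡ 238 (mod 8041)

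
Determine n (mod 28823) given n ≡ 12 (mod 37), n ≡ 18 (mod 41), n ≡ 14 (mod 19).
18919

Using the Chinese Remainder Theorem:
M = product of moduli = 28823
For equation 1: M_1 = 779, 779 ≡ 2 (mod 37), inverse of 779 mod 37 is 19 (check: 2 × 19 = 38 ≡ 1 (mod 37))
For equation 2: M_2 = 703, 703 ≡ 6 (mod 41), inverse of 703 mod 41 is 7 (check: 6 × 7 = 42 ≡ 1 (mod 41))
For equation 3: M_3 = 1517, 1517 ≡ 16 (mod 19), inverse of 1517 mod 19 is 6 (check: 16 × 6 = 96 ≡ 1 (mod 19))
Combine: n ≡ Σ r_i×M_i×(M_i⁻¹ mod m_i) = 12×779×19 + 18×703×7 + 14×1517×6 = 177612 + 88578 + 127428 = 393618
393618 mod 28823 = 18919
n ≡ 18919 (mod 28823)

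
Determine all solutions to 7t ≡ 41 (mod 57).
14

Since gcd(7, 57) = 1 divides 41, a solution exists.
Multiply both sides by the inverse of 7 mod 57:
  7^(-1) mod 57 = 49
  x ≡ 49 × 41 ≡ 2009 ≡ 14 (mod 57)
Verification: 7 × 14 = 98 = 1 × 57 + 41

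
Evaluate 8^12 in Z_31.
Using repeated squaring. 12 = 8 + 4 (binary 1100). Repeated squaring mod 31: 8^1 ≡ 8; 8^2 ≡ 8² = 64 ≡ 2; 8^4 ≡ 2² = 4 ≡ 4; 8^8 ≡ 4² = 16 ≡ 16. Multiply: 8^12 = 8^8 × 8^4 ≡ 16 × 4 (mod 31): 16 × 4 = 64 ≡ 2. So 8^12 ≡ 2 (mod 31).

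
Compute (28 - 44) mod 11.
6

(28 - 44) = -16
-16 mod 11 = 6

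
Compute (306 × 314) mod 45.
9

(306 × 314) = 96084
96084 mod 45 = 9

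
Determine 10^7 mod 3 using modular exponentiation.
10 ≡ 1 (mod 3). 7 = 4 + 2 + 1 (binary 111). Repeated squaring mod 3: 1^1 ≡ 1; 1^2 ≡ 1² = 1 ≡ 1; 1^4 ≡ 1² = 1 ≡ 1. Multiply: 10^7 ≡ 1^4 × 1^2 × 1^1 ≡ 1 × 1 × 1 (mod 3): 1 × 1 = 1 ≡ 1; 1 × 1 = 1 ≡ 1. So 10^7 ≡ 1 (mod 3).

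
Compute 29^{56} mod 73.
4

Using successive squaring:
Binary expansion of 56: 111000
Powers of 29 mod 73 (each is the square of the previous):
  29^1 ≡ 29 (mod 73)
  29^2 ≡ 29² = 841 ≡ 38 (mod 73)
  29^4 ≡ 38² = 1444 ≡ 57 (mod 73)
  29^8 ≡ 57² = 3249 ≡ 37 (mod 73)
  29^16 ≡ 37² = 1369 ≡ 55 (mod 73)
  29^32 ≡ 55² = 3025 ≡ 32 (mod 73)
56 = 32 + 16 + 8, so 29^56 = 29^32 × 29^16 × 29^8 ≡ 32 × 55 × 37 (mod 73)
Multiplying step by step:
  32 × 55 = 1760 ≡ 8 (mod 73)
  8 × 37 = 296 ≡ 4 (mod 73)
Result: 29^56 ≡ 4 (mod 73)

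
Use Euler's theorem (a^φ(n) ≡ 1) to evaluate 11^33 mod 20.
By Euler: 11^{8} ≡ 1 (mod 20) since gcd(11, 20) = 1. 33 = 4×8 + 1. So 11^{33} ≡ 11^{1} ≡ 11 (mod 20)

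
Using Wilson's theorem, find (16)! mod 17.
By Wilson's theorem, (16)! ≡ -1 ≡ 16 (mod 17)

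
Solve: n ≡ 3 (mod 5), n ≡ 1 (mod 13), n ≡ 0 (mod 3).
M = 5 × 13 × 3 = 195. M₁ = 39, y₁ ≡ 4 (mod 5). M₂ = 15, y₂ ≡ 7 (mod 13). M₃ = 65, y₃ ≡ 2 (mod 3). n = 3×39×4 + 1×15×7 + 0×65×2 ≡ 183 (mod 195)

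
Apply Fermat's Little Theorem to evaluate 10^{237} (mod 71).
27

By Fermat's Little Theorem, a^(p-1) ≡ 1 (mod p) for prime p and gcd(a, p) = 1
Here p = 71, so 10^70 ≡ 1 (mod 71)
We can reduce the exponent: 237 mod 70 = 27
So 10^237 ≡ 10^27 (mod 71)
Computing: 10^27 mod 71 = 27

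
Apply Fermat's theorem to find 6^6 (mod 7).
By Fermat's Little Theorem, 6^{6} ≡ 1 (mod 7) since 7 is prime and gcd(6, 7) = 1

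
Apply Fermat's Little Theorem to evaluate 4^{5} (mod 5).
4

By Fermat's Little Theorem, a^(p-1) ≡ 1 (mod p) for prime p and gcd(a, p) = 1
Here p = 5, so 4^4 ≡ 1 (mod 5)
We can reduce the exponent: 5 mod 4 = 1
So 4^5 ≡ 4^1 (mod 5)
Computing: 4^1 mod 5 = 4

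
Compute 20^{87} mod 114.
20

Using successive squaring:
Binary expansion of 87: 1010111
Powers of 20 mod 114 (each is the square of the previous):
  20^1 ≡ 20 (mod 114)
  20^2 ≡ 20² = 400 ≡ 58 (mod 114)
  20^4 ≡ 58² = 3364 ≡ 58 (mod 114)
  20^8 ≡ 58² = 3364 ≡ 58 (mod 114)
  20^16 ≡ 58² = 3364 ≡ 58 (mod 114)
  20^32 ≡ 58² = 3364 ≡ 58 (mod 114)
  20^64 ≡ 58² = 3364 ≡ 58 (mod 114)
87 = 64 + 16 + 4 + 2 + 1, so 20^87 = 20^64 × 20^16 × 20^4 × 20^2 × 20^1 ≡ 58 × 58 × 58 × 58 × 20 (mod 114)
Multiplying step by step:
  58 × 58 = 3364 ≡ 58 (mod 114)
  58 × 58 = 3364 ≡ 58 (mod 114)
  58 × 58 = 3364 ≡ 58 (mod 114)
  58 × 20 = 1160 ≡ 20 (mod 114)
Result: 20^87 ≡ 20 (mod 114)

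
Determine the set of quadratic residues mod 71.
QRs mod 71: {1, 2, 3, 4, 5, 6, 8, 9, 10, 12, 15, 16, 18, 19, 20, 24, 25, 27, 29, 30, 32, 36, 37, 38, 40, 43, 45, 48, 49, 50, 54, 57, 58, 60, 64}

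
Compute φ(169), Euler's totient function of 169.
156

Prime factorization: 169 = 13^2
Using the formula φ(n) = n × Π(1 - 1/p) for each prime factor p:
φ(169) = 169 × (1 - 1/13)
φ(169) = 156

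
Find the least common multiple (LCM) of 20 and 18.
180

First find GCD(20, 18) using the Euclidean algorithm:
20 = 1 × 18 + 2
18 = 9 × 2 + 0
GCD(20, 18) = 2

LCM formula: LCM(a, b) = (a × b) / GCD(a, b)
LCM(20, 18) = (20 × 18) / 2
LCM(20, 18) = 360 / 2
LCM(20, 18) = 180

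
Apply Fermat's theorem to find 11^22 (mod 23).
By Fermat's Little Theorem, 11^{22} ≡ 1 (mod 23) since 23 is prime and gcd(11, 23) = 1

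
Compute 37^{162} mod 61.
27

Using successive squaring:
Binary expansion of 162: 10100010
Powers of 37 mod 61 (each is the square of the previous):
  37^1 ≡ 37 (mod 61)
  37^2 ≡ 37² = 1369 ≡ 27 (mod 61)
  37^4 ≡ 27² = 729 ≡ 58 (mod 61)
  37^8 ≡ 58² = 3364 ≡ 9 (mod 61)
  37^16 ≡ 9² = 81 ≡ 20 (mod 61)
  37^32 ≡ 20² = 400 ≡ 34 (mod 61)
  37^64 ≡ 34² = 1156 ≡ 58 (mod 61)
  37^128 ≡ 58² = 3364 ≡ 9 (mod 61)
162 = 128 + 32 + 2, so 37^162 = 37^128 × 37^32 × 37^2 ≡ 9 × 34 × 27 (mod 61)
Multiplying step by step:
  9 × 34 = 306 ≡ 1 (mod 61)
  1 × 27 = 27 ≡ 27 (mod 61)
Result: 37^162 ≡ 27 (mod 61)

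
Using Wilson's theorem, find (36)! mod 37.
By Wilson's theorem, (36)! ≡ -1 ≡ 36 (mod 37)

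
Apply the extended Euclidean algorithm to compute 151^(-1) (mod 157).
Extended GCD: 151(26) + 157(-25) = 1. So 151^(-1) ≡ 26 ≡ 26 (mod 157). Verify: 151 × 26 = 3926 ≡ 1 (mod 157)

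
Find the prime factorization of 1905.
3 × 5 × 127

Divide by primes starting from smallest:
1905 ÷ 3 = 635
635 ÷ 5 = 127
127 ÷ 127 = 1

1905 = 3 × 5 × 127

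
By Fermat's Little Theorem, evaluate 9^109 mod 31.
By Fermat: 9^{30} ≡ 1 (mod 31). 109 = 3×30 + 19. So 9^{109} ≡ 9^{19} ≡ 20 (mod 31)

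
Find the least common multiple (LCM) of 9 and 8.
72

First find GCD(9, 8) using the Euclidean algorithm:
9 = 1 × 8 + 1
8 = 8 × 1 + 0
GCD(9, 8) = 1

LCM formula: LCM(a, b) = (a × b) / GCD(a, b)
LCM(9, 8) = (9 × 8) / 1
LCM(9, 8) = 72 / 1
LCM(9, 8) = 72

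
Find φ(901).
832

Prime factorization: 901 = 17 × 53
Using the formula φ(n) = n × Π(1 - 1/p) for each prime factor p:
φ(901) = 901 × (1 - 1/17) × (1 - 1/53)
φ(901) = 832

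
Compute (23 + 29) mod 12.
4

(23 + 29) = 52
52 mod 12 = 4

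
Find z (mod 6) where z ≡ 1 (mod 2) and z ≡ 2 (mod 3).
M = 2 × 3 = 6. M₁ = 3, y₁ ≡ 1 (mod 2). M₂ = 2, y₂ ≡ 2 (mod 3). z = 1×3×1 + 2×2×2 ≡ 5 (mod 6)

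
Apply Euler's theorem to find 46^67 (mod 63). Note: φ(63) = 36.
By Euler: 46^{36} ≡ 1 (mod 63) since gcd(46, 63) = 1. 67 = 1×36 + 31. So 46^{67} ≡ 46^{31} ≡ 46 (mod 63)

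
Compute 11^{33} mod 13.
8

Using successive squaring:
Binary expansion of 33: 100001
Powers of 11 mod 13 (each is the square of the previous):
  11^1 ≡ 11 (mod 13)
  11^2 ≡ 11² = 121 ≡ 4 (mod 13)
  11^4 ≡ 4² = 16 ≡ 3 (mod 13)
  11^8 ≡ 3² = 9 ≡ 9 (mod 13)
  11^16 ≡ 9² = 81 ≡ 3 (mod 13)
  11^32 ≡ 3² = 9 ≡ 9 (mod 13)
33 = 32 + 1, so 11^33 = 11^32 × 11^1 ≡ 9 × 11 (mod 13)
Multiplying step by step:
  9 × 11 = 99 ≡ 8 (mod 13)
Result: 11^33 ≡ 8 (mod 13)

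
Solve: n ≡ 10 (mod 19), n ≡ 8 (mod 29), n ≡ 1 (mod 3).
M = 19 × 29 × 3 = 1653. M₁ = 87, y₁ ≡ 7 (mod 19). M₂ = 57, y₂ ≡ 28 (mod 29). M₃ = 551, y₃ ≡ 2 (mod 3). n = 10×87×7 + 8×57×28 + 1×551×2 ≡ 124 (mod 1653)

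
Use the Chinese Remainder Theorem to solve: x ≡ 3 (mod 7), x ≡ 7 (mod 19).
45

Using the Chinese Remainder Theorem:
M = product of moduli = 133
For equation 1: M_1 = 19, 19 ≡ 5 (mod 7), inverse of 19 mod 7 is 3 (check: 5 × 3 = 15 ≡ 1 (mod 7))
For equation 2: M_2 = 7, 7 ≡ 7 (mod 19), inverse of 7 mod 19 is 11 (check: 7 × 11 = 77 ≡ 1 (mod 19))
Combine: x ≡ Σ r_i×M_i×(M_i⁻¹ mod m_i) = 3×19×3 + 7×7×11 = 171 + 539 = 710
710 mod 133 = 45
x ≡ 45 (mod 133)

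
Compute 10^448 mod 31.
Using Fermat: 10^{30} ≡ 1 (mod 31). 448 ≡ 28 (mod 30). So 10^{448} ≡ 10^{28} ≡ 9 (mod 31)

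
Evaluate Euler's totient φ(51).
32

Prime factorization: 51 = 3 × 17
Using the formula φ(n) = n × Π(1 - 1/p) for each prime factor p:
φ(51) = 51 × (1 - 1/3) × (1 - 1/17)
φ(51) = 32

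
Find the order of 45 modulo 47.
Powers of 45 mod 47: 45^1≡45, 45^2≡4, 45^3≡39, 45^4≡16, 45^5≡15, 45^6≡17, 45^7≡13, 45^8≡21, 45^9≡5, 45^10≡37, 45^11≡20, 45^12≡7, 45^13≡33, 45^14≡28, 45^15≡38, 45^16≡18, 45^17≡11, 45^18≡25, 45^19≡44, 45^20≡6, 45^21≡35, 45^22≡24, 45^23≡46, 45^24≡2, 45^25≡43, 45^26≡8, 45^27≡31, 45^28≡32, 45^29≡30, 45^30≡34, 45^31≡26, 45^32≡42, 45^33≡10, 45^34≡27, 45^35≡40, 45^36≡14, 45^37≡19, 45^38≡9, 45^39≡29, 45^40≡36, 45^41≡22, 45^42≡3, 45^43≡41, 45^44≡12, 45^45≡23, 45^46≡1. Order = 46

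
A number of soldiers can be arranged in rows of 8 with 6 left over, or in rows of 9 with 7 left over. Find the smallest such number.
M = 8 × 9 = 72. M₁ = 9, y₁ ≡ 1 (mod 8). M₂ = 8, y₂ ≡ 8 (mod 9). x = 6×9×1 + 7×8×8 ≡ 70 (mod 72). The smallest positive such number is 70.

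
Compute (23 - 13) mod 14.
10

(23 - 13) = 10
10 mod 14 = 10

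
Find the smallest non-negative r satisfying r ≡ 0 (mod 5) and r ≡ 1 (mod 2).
M = 5 × 2 = 10. M₁ = 2, y₁ ≡ 3 (mod 5). M₂ = 5, y₂ ≡ 1 (mod 2). r = 0×2×3 + 1×5×1 ≡ 5 (mod 10)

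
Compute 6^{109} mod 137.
116

Using successive squaring:
Binary expansion of 109: 1101101
Powers of 6 mod 137 (each is the square of the previous):
  6^1 ≡ 6 (mod 137)
  6^2 ≡ 6² = 36 ≡ 36 (mod 137)
  6^4 ≡ 36² = 1296 ≡ 63 (mod 137)
  6^8 ≡ 63² = 3969 ≡ 133 (mod 137)
  6^16 ≡ 133² = 17689 ≡ 16 (mod 137)
  6^32 ≡ 16² = 256 ≡ 119 (mod 137)
  6^64 ≡ 119² = 14161 ≡ 50 (mod 137)
109 = 64 + 32 + 8 + 4 + 1, so 6^109 = 6^64 × 6^32 × 6^8 × 6^4 × 6^1 ≡ 50 × 119 × 133 × 63 × 6 (mod 137)
Multiplying step by step:
  50 × 119 = 5950 ≡ 59 (mod 137)
  59 × 133 = 7847 ≡ 38 (mod 137)
  38 × 63 = 2394 ≡ 65 (mod 137)
  65 × 6 = 390 ≡ 116 (mod 137)
Result: 6^109 ≡ 116 (mod 137)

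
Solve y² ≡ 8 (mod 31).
The square roots of 8 mod 31 are 16 and 15. Verify: 16² = 256 ≡ 8 (mod 31)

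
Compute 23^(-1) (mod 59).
18

Using Extended Euclidean Algorithm:
gcd(23, 59) = 1
Bezout coefficients: 23 × 18 + 59 × -7 = 1
So 23 × 18 ≡ 1 (mod 59)
The inverse is 18 mod 59 = 18
Verification: 23 × 18 = 414 = 7 × 59 + 1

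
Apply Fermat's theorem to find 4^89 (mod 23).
By Fermat: 4^{22} ≡ 1 (mod 23). 89 = 4×22 + 1. So 4^{89} ≡ 4^{1} ≡ 4 (mod 23)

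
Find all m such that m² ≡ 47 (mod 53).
The square roots of 47 mod 53 are 10 and 43. Verify: 10² = 100 ≡ 47 (mod 53)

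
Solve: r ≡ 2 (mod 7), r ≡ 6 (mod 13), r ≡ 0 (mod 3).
M = 7 × 13 × 3 = 273. M₁ = 39, y₁ ≡ 2 (mod 7). M₂ = 21, y₂ ≡ 5 (mod 13). M₃ = 91, y₃ ≡ 1 (mod 3). r = 2×39×2 + 6×21×5 + 0×91×1 ≡ 240 (mod 273)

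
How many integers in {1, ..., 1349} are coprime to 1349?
1260

Prime factorization: 1349 = 19 × 71
Using the formula φ(n) = n × Π(1 - 1/p) for each prime factor p:
φ(1349) = 1349 × (1 - 1/19) × (1 - 1/71)
φ(1349) = 1260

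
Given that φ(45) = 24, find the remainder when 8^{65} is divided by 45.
By Euler: 8^{24} ≡ 1 (mod 45) since gcd(8, 45) = 1. 65 = 2×24 + 17. So 8^{65} ≡ 8^{17} ≡ 8 (mod 45)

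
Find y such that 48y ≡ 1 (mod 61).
48^(-1) ≡ 14 (mod 61). Verification: 48 × 14 = 672 ≡ 1 (mod 61)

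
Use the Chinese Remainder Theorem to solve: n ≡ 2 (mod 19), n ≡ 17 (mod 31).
420

Using the Chinese Remainder Theorem:
M = product of moduli = 589
For equation 1: M_1 = 31, 31 ≡ 12 (mod 19), inverse of 31 mod 19 is 8 (check: 12 × 8 = 96 ≡ 1 (mod 19))
For equation 2: M_2 = 19, 19 ≡ 19 (mod 31), inverse of 19 mod 31 is 18 (check: 19 × 18 = 342 ≡ 1 (mod 31))
Combine: n ≡ Σ r_i×M_i×(M_i⁻¹ mod m_i) = 2×31×8 + 17×19×18 = 496 + 5814 = 6310
6310 mod 589 = 420
n ≡ 420 (mod 589)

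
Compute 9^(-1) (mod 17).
9^(-1) ≡ 2 (mod 17). Verification: 9 × 2 = 18 ≡ 1 (mod 17)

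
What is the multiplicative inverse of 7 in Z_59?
17

Using Extended Euclidean Algorithm:
gcd(7, 59) = 1
Bezout coefficients: 7 × 17 + 59 × -2 = 1
So 7 × 17 ≡ 1 (mod 59)
The inverse is 17 mod 59 = 17
Verification: 7 × 17 = 119 = 2 × 59 + 1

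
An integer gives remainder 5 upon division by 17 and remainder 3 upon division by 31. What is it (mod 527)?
M = 17 × 31 = 527. M₁ = 31, y₁ ≡ 11 (mod 17). M₂ = 17, y₂ ≡ 11 (mod 31). n = 5×31×11 + 3×17×11 ≡ 158 (mod 527). The smallest positive such number is 158.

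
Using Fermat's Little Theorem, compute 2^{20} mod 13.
9

By Fermat's Little Theorem, a^(p-1) ≡ 1 (mod p) for prime p and gcd(a, p) = 1
Here p = 13, so 2^12 ≡ 1 (mod 13)
We can reduce the exponent: 20 mod 12 = 8
So 2^20 ≡ 2^8 (mod 13)
Computing: 2^8 mod 13 = 9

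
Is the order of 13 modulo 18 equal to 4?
No, the actual order is 3, not 4.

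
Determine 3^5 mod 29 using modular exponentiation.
5 = 4 + 1 (binary 101). Repeated squaring mod 29: 3^1 ≡ 3; 3^2 ≡ 3² = 9 ≡ 9; 3^4 ≡ 9² = 81 ≡ 23. Multiply: 3^5 = 3^4 × 3^1 ≡ 23 × 3 (mod 29): 23 × 3 = 69 ≡ 11. So 3^5 ≡ 11 (mod 29).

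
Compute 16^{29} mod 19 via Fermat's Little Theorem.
9

By Fermat's Little Theorem, a^(p-1) ≡ 1 (mod p) for prime p and gcd(a, p) = 1
Here p = 19, so 16^18 ≡ 1 (mod 19)
We can reduce the exponent: 29 mod 18 = 11
So 16^29 ≡ 16^11 (mod 19)
Computing: 16^11 mod 19 = 9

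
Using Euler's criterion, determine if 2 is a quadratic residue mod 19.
By Euler's criterion: 2^{9} ≡ 18 (mod 19). Since this equals -1 (≡ 18), 2 is not a QR.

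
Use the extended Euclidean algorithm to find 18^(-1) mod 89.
Extended GCD: 18(5) + 89(-1) = 1. So 18^(-1) ≡ 5 ≡ 5 (mod 89). Verify: 18 × 5 = 90 ≡ 1 (mod 89)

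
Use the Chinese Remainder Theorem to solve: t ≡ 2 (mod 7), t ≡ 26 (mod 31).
M = 7 × 31 = 217. M₁ = 31, y₁ ≡ 5 (mod 7). M₂ = 7, y₂ ≡ 9 (mod 31). t = 2×31×5 + 26×7×9 ≡ 212 (mod 217)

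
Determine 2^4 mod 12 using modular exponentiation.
4 = 4 (binary 100). Repeated squaring mod 12: 2^1 ≡ 2; 2^2 ≡ 2² = 4 ≡ 4; 2^4 ≡ 4² = 16 ≡ 4. So 2^4 ≡ 4 (mod 12).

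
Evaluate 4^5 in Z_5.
5 = 4 + 1 (binary 101). Repeated squaring mod 5: 4^1 ≡ 4; 4^2 ≡ 4² = 16 ≡ 1; 4^4 ≡ 1² = 1 ≡ 1. Multiply: 4^5 = 4^4 × 4^1 ≡ 1 × 4 (mod 5): 1 × 4 = 4 ≡ 4. So 4^5 ≡ 4 (mod 5).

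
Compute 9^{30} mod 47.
14

Using successive squaring:
Binary expansion of 30: 11110
Powers of 9 mod 47 (each is the square of the previous):
  9^1 ≡ 9 (mod 47)
  9^2 ≡ 9² = 81 ≡ 34 (mod 47)
  9^4 ≡ 34² = 1156 ≡ 28 (mod 47)
  9^8 ≡ 28² = 784 ≡ 32 (mod 47)
  9^16 ≡ 32² = 1024 ≡ 37 (mod 47)
30 = 16 + 8 + 4 + 2, so 9^30 = 9^16 × 9^8 × 9^4 × 9^2 ≡ 37 × 32 × 28 × 34 (mod 47)
Multiplying step by step:
  37 × 32 = 1184 ≡ 9 (mod 47)
  9 × 28 = 252 ≡ 17 (mod 47)
  17 × 34 = 578 ≡ 14 (mod 47)
Result: 9^30 ≡ 14 (mod 47)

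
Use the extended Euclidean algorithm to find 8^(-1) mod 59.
Extended GCD: 8(-22) + 59(3) = 1. So 8^(-1) ≡ 37 ≡ 37 (mod 59). Verify: 8 × 37 = 296 ≡ 1 (mod 59)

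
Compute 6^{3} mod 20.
16

Using successive squaring:
Binary expansion of 3: 11
Powers of 6 mod 20 (each is the square of the previous):
  6^1 ≡ 6 (mod 20)
  6^2 ≡ 6² = 36 ≡ 16 (mod 20)
3 = 2 + 1, so 6^3 = 6^2 × 6^1 ≡ 16 × 6 (mod 20)
Multiplying step by step:
  16 × 6 = 96 ≡ 16 (mod 20)
Result: 6^3 ≡ 16 (mod 20)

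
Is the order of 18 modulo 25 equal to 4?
Yes, ord_25(18) = 4.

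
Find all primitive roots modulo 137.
Primitive roots mod 137: {3, 5, 6, 12, 13, 20, 21, 23, 24, 26, 27, 29, 31, 33, 35, 40, 42, 43, 45, 46, 47, 48, 51, 52, 53, 54, 55, 57, 58, 62, 66, 67, 70, 71, 75, 79, 80, 82, 83, 84, 85, 86, 89, 90, 91, 92, 94, 95, 97, 102, 104, 106, 108, 110, 111, 113, 114, 116, 117, 124, 125, 131, 132, 134}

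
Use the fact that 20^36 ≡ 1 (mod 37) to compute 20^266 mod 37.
By Fermat: 20^{36} ≡ 1 (mod 37). 266 ≡ 14 (mod 36). So 20^{266} ≡ 20^{14} ≡ 3 (mod 37)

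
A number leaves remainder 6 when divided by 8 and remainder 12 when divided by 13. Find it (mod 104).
M = 8 × 13 = 104. M₁ = 13, y₁ ≡ 5 (mod 8). M₂ = 8, y₂ ≡ 5 (mod 13). n = 6×13×5 + 12×8×5 ≡ 38 (mod 104)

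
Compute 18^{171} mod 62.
16

Using successive squaring:
Binary expansion of 171: 10101011
Powers of 18 mod 62 (each is the square of the previous):
  18^1 ≡ 18 (mod 62)
  18^2 ≡ 18² = 324 ≡ 14 (mod 62)
  18^4 ≡ 14² = 196 ≡ 10 (mod 62)
  18^8 ≡ 10² = 100 ≡ 38 (mod 62)
  18^16 ≡ 38² = 1444 ≡ 18 (mod 62)
  18^32 ≡ 18² = 324 ≡ 14 (mod 62)
  18^64 ≡ 14² = 196 ≡ 10 (mod 62)
  18^128 ≡ 10² = 100 ≡ 38 (mod 62)
171 = 128 + 32 + 8 + 2 + 1, so 18^171 = 18^128 × 18^32 × 18^8 × 18^2 × 18^1 ≡ 38 × 14 × 38 × 14 × 18 (mod 62)
Multiplying step by step:
  38 × 14 = 532 ≡ 36 (mod 62)
  36 × 38 = 1368 ≡ 4 (mod 62)
  4 × 14 = 56 ≡ 56 (mod 62)
  56 × 18 = 1008 ≡ 16 (mod 62)
Result: 18^171 ≡ 16 (mod 62)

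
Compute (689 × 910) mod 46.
10

(689 × 910) = 626990
626990 mod 46 = 10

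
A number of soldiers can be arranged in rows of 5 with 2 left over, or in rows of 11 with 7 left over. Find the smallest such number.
M = 5 × 11 = 55. M₁ = 11, y₁ ≡ 1 (mod 5). M₂ = 5, y₂ ≡ 9 (mod 11). r = 2×11×1 + 7×5×9 ≡ 7 (mod 55). The smallest positive such number is 7.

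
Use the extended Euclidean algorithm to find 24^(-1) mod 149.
Extended GCD: 24(-31) + 149(5) = 1. So 24^(-1) ≡ 118 ≡ 118 (mod 149). Verify: 24 × 118 = 2832 ≡ 1 (mod 149)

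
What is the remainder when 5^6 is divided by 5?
5 ≡ 0 (mod 5). 6 = 4 + 2 (binary 110). Repeated squaring mod 5: 0^1 ≡ 0; 0^2 ≡ 0² = 0 ≡ 0; 0^4 ≡ 0² = 0 ≡ 0. Multiply: 5^6 ≡ 0^4 × 0^2 ≡ 0 × 0 (mod 5): 0 × 0 = 0 ≡ 0. So 5^6 ≡ 0 (mod 5).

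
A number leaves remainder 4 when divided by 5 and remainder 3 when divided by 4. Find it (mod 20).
M = 5 × 4 = 20. M₁ = 4, y₁ ≡ 4 (mod 5). M₂ = 5, y₂ ≡ 1 (mod 4). n = 4×4×4 + 3×5×1 ≡ 19 (mod 20)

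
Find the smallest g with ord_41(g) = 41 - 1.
p - 1 = 40 has prime divisors 2, 5. h is a primitive root mod 41 iff h^(40/q) ≢ 1 (mod 41) for each such q.
h = 2: 2^20 ≡ 1, 2^8 ≡ 10 (mod 41); 2^20 ≡ 1, so not a primitive root.
h = 3: 3^20 ≡ 40, 3^8 ≡ 1 (mod 41); 3^8 ≡ 1, so not a primitive root.
h = 4: 4^20 ≡ 1, 4^8 ≡ 18 (mod 41); 4^20 ≡ 1, so not a primitive root.
h = 5: 5^20 ≡ 1, 5^8 ≡ 18 (mod 41); 5^20 ≡ 1, so not a primitive root.
h = 6: 6^20 ≡ 40, 6^8 ≡ 10 (mod 41); none is 1, so 6 has order 40 and is a primitive root.
The smallest primitive root mod 41 is g = 6.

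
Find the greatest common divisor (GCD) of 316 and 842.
2

Using the Euclidean algorithm:
316 = 0 × 842 + 316
842 = 2 × 316 + 210
316 = 1 × 210 + 106
210 = 1 × 106 + 104
106 = 1 × 104 + 2
104 = 52 × 2 + 0

GCD(316, 842) = 2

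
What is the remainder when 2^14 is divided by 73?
Using repeated squaring. 14 = 8 + 4 + 2 (binary 1110). Repeated squaring mod 73: 2^1 ≡ 2; 2^2 ≡ 2² = 4 ≡ 4; 2^4 ≡ 4² = 16 ≡ 16; 2^8 ≡ 16² = 256 ≡ 37. Multiply: 2^14 = 2^8 × 2^4 × 2^2 ≡ 37 × 16 × 4 (mod 73): 37 × 16 = 592 ≡ 8; 8 × 4 = 32 ≡ 32. So 2^14 ≡ 32 (mod 73).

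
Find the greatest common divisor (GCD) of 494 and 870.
2

Using the Euclidean algorithm:
494 = 0 × 870 + 494
870 = 1 × 494 + 376
494 = 1 × 376 + 118
376 = 3 × 118 + 22
118 = 5 × 22 + 8
22 = 2 × 8 + 6
8 = 1 × 6 + 2
6 = 3 × 2 + 0

GCD(494, 870) = 2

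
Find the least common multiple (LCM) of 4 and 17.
68

First find GCD(4, 17) using the Euclidean algorithm:
4 = 0 × 17 + 4
17 = 4 × 4 + 1
4 = 4 × 1 + 0
GCD(4, 17) = 1

LCM formula: LCM(a, b) = (a × b) / GCD(a, b)
LCM(4, 17) = (4 × 17) / 1
LCM(4, 17) = 68 / 1
LCM(4, 17) = 68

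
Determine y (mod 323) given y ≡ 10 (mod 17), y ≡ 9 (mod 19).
180

Using the Chinese Remainder Theorem:
M = product of moduli = 323
For equation 1: M_1 = 19, 19 ≡ 2 (mod 17), inverse of 19 mod 17 is 9 (check: 2 × 9 = 18 ≡ 1 (mod 17))
For equation 2: M_2 = 17, 17 ≡ 17 (mod 19), inverse of 17 mod 19 is 9 (check: 17 × 9 = 153 ≡ 1 (mod 19))
Combine: y ≡ Σ r_i×M_i×(M_i⁻¹ mod m_i) = 10×19×9 + 9×17×9 = 1710 + 1377 = 3087
3087 mod 323 = 180
y ≡ 180 (mod 323)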